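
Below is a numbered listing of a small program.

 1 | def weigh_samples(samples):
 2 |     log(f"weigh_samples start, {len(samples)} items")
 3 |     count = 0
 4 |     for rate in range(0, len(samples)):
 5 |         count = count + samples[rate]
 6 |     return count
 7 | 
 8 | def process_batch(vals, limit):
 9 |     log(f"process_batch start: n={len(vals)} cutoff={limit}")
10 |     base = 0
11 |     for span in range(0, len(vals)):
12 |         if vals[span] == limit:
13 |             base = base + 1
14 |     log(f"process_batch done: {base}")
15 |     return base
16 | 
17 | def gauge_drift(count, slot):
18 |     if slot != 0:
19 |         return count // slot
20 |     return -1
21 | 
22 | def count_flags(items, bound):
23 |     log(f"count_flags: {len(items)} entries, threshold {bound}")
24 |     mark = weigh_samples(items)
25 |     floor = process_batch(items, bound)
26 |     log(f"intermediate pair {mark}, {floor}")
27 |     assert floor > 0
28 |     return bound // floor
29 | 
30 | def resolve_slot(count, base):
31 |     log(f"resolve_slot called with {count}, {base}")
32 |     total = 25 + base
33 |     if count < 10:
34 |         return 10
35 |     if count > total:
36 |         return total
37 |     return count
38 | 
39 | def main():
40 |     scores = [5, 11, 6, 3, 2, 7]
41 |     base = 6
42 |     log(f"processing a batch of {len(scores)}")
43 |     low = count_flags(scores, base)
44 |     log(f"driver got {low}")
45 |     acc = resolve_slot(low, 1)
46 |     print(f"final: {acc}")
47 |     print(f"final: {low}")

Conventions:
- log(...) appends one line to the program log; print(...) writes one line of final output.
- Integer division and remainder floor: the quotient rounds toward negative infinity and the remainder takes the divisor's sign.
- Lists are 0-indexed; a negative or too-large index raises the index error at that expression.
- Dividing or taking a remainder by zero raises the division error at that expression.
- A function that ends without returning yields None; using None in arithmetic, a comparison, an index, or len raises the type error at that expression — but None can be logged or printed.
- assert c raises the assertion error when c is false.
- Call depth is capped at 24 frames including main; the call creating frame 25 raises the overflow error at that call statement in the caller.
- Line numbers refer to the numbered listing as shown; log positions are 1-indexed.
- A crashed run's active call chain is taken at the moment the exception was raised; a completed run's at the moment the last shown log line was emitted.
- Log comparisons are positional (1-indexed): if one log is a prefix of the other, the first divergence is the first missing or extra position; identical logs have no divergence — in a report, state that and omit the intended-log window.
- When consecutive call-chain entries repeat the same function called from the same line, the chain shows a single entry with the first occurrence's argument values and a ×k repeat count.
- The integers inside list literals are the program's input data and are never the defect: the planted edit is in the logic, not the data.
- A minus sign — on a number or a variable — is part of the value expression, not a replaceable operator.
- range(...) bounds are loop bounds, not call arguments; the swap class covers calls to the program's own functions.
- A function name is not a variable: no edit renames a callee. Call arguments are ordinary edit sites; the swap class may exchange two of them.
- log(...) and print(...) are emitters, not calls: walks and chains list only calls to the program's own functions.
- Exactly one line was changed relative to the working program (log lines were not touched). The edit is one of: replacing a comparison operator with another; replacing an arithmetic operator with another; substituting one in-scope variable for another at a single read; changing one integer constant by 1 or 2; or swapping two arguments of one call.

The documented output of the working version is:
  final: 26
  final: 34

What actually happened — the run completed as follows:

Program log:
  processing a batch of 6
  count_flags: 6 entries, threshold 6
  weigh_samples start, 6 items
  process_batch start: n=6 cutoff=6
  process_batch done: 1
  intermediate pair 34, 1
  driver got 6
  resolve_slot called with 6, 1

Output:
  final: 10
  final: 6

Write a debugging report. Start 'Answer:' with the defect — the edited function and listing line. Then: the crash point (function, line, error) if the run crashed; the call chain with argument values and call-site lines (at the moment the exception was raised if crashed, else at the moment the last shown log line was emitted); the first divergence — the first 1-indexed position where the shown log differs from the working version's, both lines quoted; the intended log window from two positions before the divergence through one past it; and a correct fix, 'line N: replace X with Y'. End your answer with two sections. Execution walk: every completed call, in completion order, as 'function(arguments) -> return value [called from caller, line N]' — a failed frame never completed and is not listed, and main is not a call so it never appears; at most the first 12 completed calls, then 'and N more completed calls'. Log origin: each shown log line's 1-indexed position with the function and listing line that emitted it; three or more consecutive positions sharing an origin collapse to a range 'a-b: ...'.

Answer: the defect is in count_flags at line 28.
Core observation: At log position 7 the runs split — shown 'driver got 6', but the working version logs 'driver got 34'.
Call chain: main -> resolve_slot(6, 1) (called at line 45).
First divergence: position 7; shown 'driver got 6' vs intended 'driver got 34'.
Intended log window:
  5: process_batch done: 1
  6: intermediate pair 34, 1
  7: driver got 34
  8: resolve_slot called with 34, 1
Execution walk:
  weigh_samples([5, 11, 6, 3, 2, 7]) -> 34  [called from count_flags, line 24]
  process_batch([5, 11, 6, 3, 2, 7], 6) -> 1  [called from count_flags, line 25]
  count_flags([5, 11, 6, 3, 2, 7], 6) -> 6  [called from main, line 43]
  resolve_slot(6, 1) -> 10  [called from main, line 45]
Log origin:
  1: emitted by main (line 42)
  2: emitted by count_flags (line 23)
  3: emitted by weigh_samples (line 2)
  4: emitted by process_batch (line 9)
  5: emitted by process_batch (line 14)
  6: emitted by count_flags (line 26)
  7: emitted by main (line 44)
  8: emitted by resolve_slot (line 31)
A correct fix: line 28: replace `bound` with `mark`.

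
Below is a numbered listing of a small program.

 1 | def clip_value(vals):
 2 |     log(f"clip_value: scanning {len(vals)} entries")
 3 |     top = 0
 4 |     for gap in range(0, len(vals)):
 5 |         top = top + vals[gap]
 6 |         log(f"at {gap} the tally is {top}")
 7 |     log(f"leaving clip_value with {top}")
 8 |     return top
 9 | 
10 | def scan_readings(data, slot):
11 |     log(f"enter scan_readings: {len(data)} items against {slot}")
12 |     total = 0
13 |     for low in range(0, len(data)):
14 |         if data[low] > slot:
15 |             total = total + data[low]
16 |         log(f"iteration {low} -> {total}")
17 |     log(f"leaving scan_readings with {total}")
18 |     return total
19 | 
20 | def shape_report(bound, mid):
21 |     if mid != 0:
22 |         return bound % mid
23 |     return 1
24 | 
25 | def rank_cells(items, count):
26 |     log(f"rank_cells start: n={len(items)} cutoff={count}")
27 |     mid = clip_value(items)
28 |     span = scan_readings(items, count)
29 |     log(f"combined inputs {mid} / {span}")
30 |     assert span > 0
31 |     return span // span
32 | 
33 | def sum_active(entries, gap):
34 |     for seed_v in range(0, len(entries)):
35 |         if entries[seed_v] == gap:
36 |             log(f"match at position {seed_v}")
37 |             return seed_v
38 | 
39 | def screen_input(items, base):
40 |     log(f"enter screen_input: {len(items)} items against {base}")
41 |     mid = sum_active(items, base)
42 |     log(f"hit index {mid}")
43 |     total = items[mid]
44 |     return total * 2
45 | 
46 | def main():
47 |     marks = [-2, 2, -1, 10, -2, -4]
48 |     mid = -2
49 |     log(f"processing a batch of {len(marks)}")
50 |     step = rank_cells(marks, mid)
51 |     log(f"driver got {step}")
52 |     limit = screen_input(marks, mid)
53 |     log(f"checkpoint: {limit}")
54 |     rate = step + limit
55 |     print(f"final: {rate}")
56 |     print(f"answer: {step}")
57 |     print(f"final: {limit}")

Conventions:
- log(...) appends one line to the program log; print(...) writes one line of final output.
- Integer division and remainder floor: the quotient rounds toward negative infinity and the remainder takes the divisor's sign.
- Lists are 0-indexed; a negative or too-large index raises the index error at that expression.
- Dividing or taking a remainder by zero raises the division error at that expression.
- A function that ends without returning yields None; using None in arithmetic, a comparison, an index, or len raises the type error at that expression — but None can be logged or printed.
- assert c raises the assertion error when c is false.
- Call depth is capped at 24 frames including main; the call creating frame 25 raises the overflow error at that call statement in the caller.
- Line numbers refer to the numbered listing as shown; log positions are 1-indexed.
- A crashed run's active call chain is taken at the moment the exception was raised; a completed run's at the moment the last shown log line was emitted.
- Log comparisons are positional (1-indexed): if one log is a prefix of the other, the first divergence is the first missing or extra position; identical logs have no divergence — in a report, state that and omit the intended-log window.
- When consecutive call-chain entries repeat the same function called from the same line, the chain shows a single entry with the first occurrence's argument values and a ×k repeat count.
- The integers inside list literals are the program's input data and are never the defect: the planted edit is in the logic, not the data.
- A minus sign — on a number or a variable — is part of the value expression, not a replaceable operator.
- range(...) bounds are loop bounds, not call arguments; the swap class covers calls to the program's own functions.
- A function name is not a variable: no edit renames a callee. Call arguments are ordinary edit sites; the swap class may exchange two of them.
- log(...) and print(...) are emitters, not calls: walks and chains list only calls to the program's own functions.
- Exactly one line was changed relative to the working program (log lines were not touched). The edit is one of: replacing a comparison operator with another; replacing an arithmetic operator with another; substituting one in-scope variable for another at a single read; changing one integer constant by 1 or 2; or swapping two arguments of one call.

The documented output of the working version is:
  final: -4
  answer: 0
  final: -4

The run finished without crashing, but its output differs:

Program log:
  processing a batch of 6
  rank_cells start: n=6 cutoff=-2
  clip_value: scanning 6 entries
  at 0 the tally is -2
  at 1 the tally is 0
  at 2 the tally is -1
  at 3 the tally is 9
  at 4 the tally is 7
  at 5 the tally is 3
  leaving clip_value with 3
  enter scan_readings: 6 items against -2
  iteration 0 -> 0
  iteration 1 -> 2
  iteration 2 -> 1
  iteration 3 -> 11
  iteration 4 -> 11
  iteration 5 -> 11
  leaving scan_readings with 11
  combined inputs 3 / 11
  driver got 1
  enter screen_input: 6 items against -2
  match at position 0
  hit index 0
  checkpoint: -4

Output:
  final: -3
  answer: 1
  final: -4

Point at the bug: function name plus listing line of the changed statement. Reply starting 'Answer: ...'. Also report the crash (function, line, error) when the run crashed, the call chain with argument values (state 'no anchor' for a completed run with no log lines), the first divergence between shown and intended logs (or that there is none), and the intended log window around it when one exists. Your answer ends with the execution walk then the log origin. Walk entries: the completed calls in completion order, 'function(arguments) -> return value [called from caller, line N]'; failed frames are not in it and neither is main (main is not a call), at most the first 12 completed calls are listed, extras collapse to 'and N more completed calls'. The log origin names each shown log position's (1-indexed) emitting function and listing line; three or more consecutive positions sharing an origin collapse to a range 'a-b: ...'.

Answer: the defect is in rank_cells at line 31.
Key observation: Position 20 is the first bad log line: 'driver got 1' should read 'driver got 0'.
Call chain: main.
First divergence: position 20; shown 'driver got 1' vs intended 'driver got 0'.
Intended log window:
  18: leaving scan_readings with 11
  19: combined inputs 3 / 11
  20: driver got 0
  21: enter screen_input: 6 items against -2
Execution walk:
  clip_value([-2, 2, -1, 10, -2, -4]) -> 3  [called from rank_cells, line 27]
  scan_readings([-2, 2, -1, 10, -2, -4], -2) -> 11  [called from rank_cells, line 28]
  rank_cells([-2, 2, -1, 10, -2, -4], -2) -> 1  [called from main, line 50]
  sum_active([-2, 2, -1, 10, -2, -4], -2) -> 0  [called from screen_input, line 41]
  screen_input([-2, 2, -1, 10, -2, -4], -2) -> -4  [called from main, line 52]
Log origins:
  1 — main, line 49
  2 — rank_cells, line 26
  3 — clip_value, line 2
  4-9 — clip_value, line 6
  10 — clip_value, line 7
  11 — scan_readings, line 11
  12-17 — scan_readings, line 16
  18 — scan_readings, line 17
  19 — rank_cells, line 29
  20 — main, line 51
  21 — screen_input, line 40
  22 — sum_active, line 36
  23 — screen_input, line 42
  24 — main, line 53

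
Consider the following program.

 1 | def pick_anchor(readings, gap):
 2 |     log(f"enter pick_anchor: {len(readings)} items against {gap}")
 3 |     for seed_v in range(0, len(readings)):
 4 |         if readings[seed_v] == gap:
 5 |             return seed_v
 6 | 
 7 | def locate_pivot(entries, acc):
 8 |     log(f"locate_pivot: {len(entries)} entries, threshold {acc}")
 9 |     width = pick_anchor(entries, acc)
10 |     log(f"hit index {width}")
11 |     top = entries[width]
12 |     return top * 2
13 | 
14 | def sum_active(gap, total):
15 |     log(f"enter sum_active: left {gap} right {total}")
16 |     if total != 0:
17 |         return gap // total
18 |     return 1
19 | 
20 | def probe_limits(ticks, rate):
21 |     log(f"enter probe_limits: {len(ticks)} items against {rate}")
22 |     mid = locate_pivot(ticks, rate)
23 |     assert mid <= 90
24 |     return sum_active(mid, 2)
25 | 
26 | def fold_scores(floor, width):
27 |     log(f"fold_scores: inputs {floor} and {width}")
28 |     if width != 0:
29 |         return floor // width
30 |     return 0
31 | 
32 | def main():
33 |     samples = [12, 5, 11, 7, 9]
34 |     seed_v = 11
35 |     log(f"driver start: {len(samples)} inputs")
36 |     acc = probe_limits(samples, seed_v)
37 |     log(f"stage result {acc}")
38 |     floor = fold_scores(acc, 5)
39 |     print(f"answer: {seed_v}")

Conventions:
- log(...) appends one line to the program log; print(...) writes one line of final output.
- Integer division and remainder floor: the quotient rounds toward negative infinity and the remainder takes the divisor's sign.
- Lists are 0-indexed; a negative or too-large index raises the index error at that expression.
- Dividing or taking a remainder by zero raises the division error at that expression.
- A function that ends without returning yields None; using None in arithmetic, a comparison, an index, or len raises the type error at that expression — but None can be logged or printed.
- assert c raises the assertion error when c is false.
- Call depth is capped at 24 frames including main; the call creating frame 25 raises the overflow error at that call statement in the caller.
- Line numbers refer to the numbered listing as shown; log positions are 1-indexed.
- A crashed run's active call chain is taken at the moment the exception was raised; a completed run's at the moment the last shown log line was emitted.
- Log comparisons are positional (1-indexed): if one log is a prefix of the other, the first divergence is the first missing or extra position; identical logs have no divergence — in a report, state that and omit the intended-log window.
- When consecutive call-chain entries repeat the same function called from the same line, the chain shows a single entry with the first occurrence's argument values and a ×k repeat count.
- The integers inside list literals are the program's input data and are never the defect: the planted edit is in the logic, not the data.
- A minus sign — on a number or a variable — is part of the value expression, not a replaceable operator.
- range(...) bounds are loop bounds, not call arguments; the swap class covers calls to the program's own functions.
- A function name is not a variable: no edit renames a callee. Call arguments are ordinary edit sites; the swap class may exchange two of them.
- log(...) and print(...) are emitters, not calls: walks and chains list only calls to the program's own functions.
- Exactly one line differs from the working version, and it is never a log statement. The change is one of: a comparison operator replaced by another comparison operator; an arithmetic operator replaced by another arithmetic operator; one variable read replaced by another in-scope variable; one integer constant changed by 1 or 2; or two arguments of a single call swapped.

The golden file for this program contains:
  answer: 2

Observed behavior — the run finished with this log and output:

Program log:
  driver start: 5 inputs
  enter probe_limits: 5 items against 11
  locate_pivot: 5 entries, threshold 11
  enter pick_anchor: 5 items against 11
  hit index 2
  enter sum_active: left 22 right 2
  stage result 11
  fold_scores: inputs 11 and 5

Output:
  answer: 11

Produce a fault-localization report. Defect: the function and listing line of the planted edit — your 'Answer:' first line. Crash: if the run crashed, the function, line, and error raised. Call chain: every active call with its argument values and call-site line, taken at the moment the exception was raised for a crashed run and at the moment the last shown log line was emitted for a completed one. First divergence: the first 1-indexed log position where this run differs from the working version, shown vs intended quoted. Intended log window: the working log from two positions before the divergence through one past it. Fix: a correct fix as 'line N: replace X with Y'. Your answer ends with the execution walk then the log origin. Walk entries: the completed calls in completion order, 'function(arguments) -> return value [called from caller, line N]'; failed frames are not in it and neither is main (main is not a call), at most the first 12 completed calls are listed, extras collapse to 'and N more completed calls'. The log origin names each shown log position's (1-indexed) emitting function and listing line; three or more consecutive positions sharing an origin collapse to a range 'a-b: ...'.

Answer: the defect is in main at line 39.
The tell: The two runs log identically and part ways only at the printed values.
Call chain: main -> fold_scores(11, 5) (called at line 38).
First divergence: none (the log streams are identical).
Execution walk:
  pick_anchor([12, 5, 11, 7, 9], 11) -> 2  [called from locate_pivot, line 9]
  locate_pivot([12, 5, 11, 7, 9], 11) -> 22  [called from probe_limits, line 22]
  sum_active(22, 2) -> 11  [called from probe_limits, line 24]
  probe_limits([12, 5, 11, 7, 9], 11) -> 11  [called from main, line 36]
  fold_scores(11, 5) -> 2  [called from main, line 38]
Log origin:
  1: emitted by main (line 35)
  2: emitted by probe_limits (line 21)
  3: emitted by locate_pivot (line 8)
  4: emitted by pick_anchor (line 2)
  5: emitted by locate_pivot (line 10)
  6: emitted by sum_active (line 15)
  7: emitted by main (line 37)
  8: emitted by fold_scores (line 27)
A correct fix: line 39: replace `seed_v` with `floor`.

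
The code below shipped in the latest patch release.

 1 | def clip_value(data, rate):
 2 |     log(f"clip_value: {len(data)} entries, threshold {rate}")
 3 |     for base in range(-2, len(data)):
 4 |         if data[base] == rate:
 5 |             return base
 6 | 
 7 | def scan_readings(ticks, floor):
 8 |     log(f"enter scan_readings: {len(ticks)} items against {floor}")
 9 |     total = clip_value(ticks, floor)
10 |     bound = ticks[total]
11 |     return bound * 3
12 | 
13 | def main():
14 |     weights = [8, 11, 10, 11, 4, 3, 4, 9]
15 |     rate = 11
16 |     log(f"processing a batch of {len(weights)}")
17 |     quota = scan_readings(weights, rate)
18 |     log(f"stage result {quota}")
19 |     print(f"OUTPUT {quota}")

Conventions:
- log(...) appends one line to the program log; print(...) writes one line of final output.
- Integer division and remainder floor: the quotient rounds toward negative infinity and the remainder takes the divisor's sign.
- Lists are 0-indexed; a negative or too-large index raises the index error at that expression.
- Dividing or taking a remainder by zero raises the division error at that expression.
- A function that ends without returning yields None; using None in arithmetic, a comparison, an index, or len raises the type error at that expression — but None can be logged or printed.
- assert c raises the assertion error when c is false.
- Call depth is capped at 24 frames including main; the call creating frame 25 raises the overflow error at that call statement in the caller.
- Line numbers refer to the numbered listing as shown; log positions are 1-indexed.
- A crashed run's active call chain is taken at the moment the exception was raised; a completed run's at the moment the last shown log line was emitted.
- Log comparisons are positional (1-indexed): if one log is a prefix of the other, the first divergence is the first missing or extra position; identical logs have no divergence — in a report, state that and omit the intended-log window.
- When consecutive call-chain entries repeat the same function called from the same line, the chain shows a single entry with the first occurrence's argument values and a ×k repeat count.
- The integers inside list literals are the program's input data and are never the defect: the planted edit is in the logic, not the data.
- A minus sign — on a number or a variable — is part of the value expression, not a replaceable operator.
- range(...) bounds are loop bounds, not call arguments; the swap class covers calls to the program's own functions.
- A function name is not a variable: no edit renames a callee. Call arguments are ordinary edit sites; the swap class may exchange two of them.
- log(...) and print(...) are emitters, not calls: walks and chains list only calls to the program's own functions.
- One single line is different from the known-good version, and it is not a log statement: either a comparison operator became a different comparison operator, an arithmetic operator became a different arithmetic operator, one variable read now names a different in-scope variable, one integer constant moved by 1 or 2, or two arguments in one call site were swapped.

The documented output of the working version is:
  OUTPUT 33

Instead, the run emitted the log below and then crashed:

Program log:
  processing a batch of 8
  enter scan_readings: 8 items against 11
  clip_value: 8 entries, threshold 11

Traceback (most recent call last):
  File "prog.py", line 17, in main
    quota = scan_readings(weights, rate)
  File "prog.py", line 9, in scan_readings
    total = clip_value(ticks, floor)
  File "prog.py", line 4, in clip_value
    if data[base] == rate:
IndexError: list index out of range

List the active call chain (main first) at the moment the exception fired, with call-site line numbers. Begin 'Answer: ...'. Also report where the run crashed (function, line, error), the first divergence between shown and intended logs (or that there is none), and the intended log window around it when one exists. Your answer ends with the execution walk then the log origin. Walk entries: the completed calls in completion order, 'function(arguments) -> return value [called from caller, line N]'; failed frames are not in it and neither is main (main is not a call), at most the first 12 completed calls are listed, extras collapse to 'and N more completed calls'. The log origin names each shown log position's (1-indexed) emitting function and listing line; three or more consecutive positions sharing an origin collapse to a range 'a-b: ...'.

Answer: main -> scan_readings (called at line 17) -> clip_value (called at line 9).
Core observation: A complete run would log 'stage result 33' next, but this one stopped at 3 lines.
Crash: clip_value, line 4, IndexError.
First divergence: position 4 (shown log ended at 3 lines; the working version continues: 'stage result 33').
Intended log window:
  2: enter scan_readings: 8 items against 11
  3: clip_value: 8 entries, threshold 11
  4: stage result 33
Execution walk:
  (no call completed)
Origin of each log line:
  1: emitted by main (line 16)
  2: emitted by scan_readings (line 8)
  3: emitted by clip_value (line 2)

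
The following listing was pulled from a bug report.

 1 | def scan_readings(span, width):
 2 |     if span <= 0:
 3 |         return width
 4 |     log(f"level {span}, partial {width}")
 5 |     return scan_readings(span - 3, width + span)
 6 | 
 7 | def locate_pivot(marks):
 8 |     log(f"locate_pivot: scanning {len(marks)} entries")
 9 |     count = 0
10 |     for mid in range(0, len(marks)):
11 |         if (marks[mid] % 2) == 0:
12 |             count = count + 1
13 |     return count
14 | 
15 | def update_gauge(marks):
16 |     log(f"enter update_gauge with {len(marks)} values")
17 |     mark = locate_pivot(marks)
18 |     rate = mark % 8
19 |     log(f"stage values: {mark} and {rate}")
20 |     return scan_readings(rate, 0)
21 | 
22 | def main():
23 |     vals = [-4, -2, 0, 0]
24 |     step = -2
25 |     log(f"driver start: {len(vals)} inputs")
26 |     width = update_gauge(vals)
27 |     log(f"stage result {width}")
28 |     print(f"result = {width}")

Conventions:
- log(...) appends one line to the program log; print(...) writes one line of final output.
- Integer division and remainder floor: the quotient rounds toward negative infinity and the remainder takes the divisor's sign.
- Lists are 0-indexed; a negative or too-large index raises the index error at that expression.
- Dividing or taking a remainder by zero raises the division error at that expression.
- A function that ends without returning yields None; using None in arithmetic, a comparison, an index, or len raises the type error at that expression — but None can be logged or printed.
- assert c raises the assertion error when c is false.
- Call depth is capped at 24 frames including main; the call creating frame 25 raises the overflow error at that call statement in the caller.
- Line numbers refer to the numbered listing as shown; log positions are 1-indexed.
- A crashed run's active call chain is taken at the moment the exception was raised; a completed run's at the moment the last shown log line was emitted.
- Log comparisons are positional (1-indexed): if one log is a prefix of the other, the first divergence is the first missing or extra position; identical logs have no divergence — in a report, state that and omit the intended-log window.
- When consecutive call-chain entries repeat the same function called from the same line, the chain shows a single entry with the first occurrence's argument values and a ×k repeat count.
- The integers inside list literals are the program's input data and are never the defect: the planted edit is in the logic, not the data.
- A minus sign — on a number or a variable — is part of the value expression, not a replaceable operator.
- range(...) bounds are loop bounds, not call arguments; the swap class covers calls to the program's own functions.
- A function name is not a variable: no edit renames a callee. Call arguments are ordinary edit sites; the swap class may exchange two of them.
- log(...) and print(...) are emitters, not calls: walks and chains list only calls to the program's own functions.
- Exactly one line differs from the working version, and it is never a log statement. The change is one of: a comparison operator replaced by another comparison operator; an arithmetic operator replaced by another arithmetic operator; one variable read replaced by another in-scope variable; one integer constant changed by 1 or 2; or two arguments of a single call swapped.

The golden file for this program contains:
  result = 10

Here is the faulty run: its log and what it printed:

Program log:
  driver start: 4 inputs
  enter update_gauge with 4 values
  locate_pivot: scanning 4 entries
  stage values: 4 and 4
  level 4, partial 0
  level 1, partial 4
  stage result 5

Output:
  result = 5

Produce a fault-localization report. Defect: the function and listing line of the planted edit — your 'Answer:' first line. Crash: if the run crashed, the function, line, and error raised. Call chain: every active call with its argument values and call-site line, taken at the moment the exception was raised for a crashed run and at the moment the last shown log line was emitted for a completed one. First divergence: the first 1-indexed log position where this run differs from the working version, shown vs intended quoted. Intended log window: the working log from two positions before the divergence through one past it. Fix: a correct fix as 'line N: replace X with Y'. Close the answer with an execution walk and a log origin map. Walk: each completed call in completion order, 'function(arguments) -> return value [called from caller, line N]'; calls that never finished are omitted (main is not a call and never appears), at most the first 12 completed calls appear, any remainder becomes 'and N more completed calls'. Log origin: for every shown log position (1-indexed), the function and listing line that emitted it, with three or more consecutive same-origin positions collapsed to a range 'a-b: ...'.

Answer: the defect is in scan_readings at line 5.
The tell: Log line 6 is where behavior first shows: 'level 1, partial 4' appears instead of 'level 3, partial 4'.
Call chain: main.
First divergence: position 6 — shown 'level 1, partial 4', intended 'level 3, partial 4'.
Intended log window:
  4: stage values: 4 and 4
  5: level 4, partial 0
  6: level 3, partial 4
  7: level 2, partial 7
Execution walk:
  locate_pivot([-4, -2, 0, 0]) -> 4  [called from update_gauge, line 17]
  scan_readings(-2, 5) -> 5  [called from scan_readings, line 5]
  scan_readings(1, 4) -> 5  [called from scan_readings, line 5]
  scan_readings(4, 0) -> 5  [called from update_gauge, line 20]
  update_gauge([-4, -2, 0, 0]) -> 5  [called from main, line 26]
Log origin:
  1 — main, line 25
  2 — update_gauge, line 16
  3 — locate_pivot, line 8
  4 — update_gauge, line 19
  5 — scan_readings, line 4
  6 — scan_readings, line 4
  7 — main, line 27
A correct fix: line 5: replace `3` with `1`.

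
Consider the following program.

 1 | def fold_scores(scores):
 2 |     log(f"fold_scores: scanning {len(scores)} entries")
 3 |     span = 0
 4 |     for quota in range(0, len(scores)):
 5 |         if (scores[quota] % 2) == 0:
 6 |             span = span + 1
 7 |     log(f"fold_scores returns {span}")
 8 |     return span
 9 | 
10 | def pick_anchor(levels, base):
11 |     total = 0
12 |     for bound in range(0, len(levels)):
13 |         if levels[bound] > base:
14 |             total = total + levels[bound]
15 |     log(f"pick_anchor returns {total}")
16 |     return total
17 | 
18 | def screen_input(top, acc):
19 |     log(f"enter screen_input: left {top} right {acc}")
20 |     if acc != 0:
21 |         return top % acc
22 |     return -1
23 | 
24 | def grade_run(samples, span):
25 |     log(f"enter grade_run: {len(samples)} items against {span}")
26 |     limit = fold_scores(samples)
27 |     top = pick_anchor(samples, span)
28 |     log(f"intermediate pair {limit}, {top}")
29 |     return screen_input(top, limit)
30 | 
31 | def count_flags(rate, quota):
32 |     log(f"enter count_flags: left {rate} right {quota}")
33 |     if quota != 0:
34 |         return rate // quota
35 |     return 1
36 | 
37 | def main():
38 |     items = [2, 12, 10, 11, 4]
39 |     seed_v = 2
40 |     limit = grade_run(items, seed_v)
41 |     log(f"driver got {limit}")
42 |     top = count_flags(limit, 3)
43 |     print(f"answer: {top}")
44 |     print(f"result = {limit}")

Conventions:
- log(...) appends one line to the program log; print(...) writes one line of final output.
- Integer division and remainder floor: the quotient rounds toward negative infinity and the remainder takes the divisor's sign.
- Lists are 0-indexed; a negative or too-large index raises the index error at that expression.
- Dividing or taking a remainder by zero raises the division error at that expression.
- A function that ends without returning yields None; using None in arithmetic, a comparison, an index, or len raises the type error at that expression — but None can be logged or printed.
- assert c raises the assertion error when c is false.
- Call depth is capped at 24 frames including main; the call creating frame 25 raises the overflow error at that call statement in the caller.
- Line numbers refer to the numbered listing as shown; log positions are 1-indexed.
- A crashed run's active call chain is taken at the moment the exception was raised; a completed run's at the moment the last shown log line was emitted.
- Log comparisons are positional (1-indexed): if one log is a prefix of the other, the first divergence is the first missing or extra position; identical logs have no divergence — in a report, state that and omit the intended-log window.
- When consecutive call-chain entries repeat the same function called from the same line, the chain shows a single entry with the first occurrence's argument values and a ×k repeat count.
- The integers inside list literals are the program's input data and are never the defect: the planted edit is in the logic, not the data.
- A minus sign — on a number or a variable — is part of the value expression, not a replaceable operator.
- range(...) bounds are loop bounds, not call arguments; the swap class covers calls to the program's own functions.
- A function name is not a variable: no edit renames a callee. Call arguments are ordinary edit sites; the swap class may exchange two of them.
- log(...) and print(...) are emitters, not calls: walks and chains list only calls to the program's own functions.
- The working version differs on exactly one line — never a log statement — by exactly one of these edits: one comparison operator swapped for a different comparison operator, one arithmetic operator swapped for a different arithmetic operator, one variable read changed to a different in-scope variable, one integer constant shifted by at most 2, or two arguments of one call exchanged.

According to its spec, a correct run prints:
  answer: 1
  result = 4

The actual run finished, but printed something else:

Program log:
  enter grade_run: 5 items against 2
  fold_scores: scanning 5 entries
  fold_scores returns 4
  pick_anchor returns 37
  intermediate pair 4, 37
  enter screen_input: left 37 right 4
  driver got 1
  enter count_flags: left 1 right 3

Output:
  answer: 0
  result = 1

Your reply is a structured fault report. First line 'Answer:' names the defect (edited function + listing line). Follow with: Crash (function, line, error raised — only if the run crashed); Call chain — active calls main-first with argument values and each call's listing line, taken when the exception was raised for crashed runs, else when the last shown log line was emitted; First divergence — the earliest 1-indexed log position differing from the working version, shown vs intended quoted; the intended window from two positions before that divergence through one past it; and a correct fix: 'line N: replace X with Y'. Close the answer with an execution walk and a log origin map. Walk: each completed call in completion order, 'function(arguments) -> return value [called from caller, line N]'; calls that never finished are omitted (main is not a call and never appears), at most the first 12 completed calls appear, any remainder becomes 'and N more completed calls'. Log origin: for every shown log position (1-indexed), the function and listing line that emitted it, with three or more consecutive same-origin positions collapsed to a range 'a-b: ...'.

Answer: the defect is in grade_run at line 29.
The tell: Everything matches until log position 6, which reads 'enter screen_input: left 37 right 4' in place of 'enter screen_input: left 4 right 37'.
Call chain: main -> count_flags(1, 3) (called at line 42).
First divergence: position 6 — shown 'enter screen_input: left 37 right 4', intended 'enter screen_input: left 4 right 37'.
Intended log window:
  4: pick_anchor returns 37
  5: intermediate pair 4, 37
  6: enter screen_input: left 4 right 37
  7: driver got 4
Execution walk:
  fold_scores([2, 12, 10, 11, 4]) -> 4  [called from grade_run, line 26]
  pick_anchor([2, 12, 10, 11, 4], 2) -> 37  [called from grade_run, line 27]
  screen_input(37, 4) -> 1  [called from grade_run, line 29]
  grade_run([2, 12, 10, 11, 4], 2) -> 1  [called from main, line 40]
  count_flags(1, 3) -> 0  [called from main, line 42]
Log origin:
  1: logged in grade_run at line 25
  2: logged in fold_scores at line 2
  3: logged in fold_scores at line 7
  4: logged in pick_anchor at line 15
  5: logged in grade_run at line 28
  6: logged in screen_input at line 19
  7: logged in main at line 41
  8: logged in count_flags at line 32
A correct fix: line 29: replace `screen_input(top, limit)` with `screen_input(limit, top)`.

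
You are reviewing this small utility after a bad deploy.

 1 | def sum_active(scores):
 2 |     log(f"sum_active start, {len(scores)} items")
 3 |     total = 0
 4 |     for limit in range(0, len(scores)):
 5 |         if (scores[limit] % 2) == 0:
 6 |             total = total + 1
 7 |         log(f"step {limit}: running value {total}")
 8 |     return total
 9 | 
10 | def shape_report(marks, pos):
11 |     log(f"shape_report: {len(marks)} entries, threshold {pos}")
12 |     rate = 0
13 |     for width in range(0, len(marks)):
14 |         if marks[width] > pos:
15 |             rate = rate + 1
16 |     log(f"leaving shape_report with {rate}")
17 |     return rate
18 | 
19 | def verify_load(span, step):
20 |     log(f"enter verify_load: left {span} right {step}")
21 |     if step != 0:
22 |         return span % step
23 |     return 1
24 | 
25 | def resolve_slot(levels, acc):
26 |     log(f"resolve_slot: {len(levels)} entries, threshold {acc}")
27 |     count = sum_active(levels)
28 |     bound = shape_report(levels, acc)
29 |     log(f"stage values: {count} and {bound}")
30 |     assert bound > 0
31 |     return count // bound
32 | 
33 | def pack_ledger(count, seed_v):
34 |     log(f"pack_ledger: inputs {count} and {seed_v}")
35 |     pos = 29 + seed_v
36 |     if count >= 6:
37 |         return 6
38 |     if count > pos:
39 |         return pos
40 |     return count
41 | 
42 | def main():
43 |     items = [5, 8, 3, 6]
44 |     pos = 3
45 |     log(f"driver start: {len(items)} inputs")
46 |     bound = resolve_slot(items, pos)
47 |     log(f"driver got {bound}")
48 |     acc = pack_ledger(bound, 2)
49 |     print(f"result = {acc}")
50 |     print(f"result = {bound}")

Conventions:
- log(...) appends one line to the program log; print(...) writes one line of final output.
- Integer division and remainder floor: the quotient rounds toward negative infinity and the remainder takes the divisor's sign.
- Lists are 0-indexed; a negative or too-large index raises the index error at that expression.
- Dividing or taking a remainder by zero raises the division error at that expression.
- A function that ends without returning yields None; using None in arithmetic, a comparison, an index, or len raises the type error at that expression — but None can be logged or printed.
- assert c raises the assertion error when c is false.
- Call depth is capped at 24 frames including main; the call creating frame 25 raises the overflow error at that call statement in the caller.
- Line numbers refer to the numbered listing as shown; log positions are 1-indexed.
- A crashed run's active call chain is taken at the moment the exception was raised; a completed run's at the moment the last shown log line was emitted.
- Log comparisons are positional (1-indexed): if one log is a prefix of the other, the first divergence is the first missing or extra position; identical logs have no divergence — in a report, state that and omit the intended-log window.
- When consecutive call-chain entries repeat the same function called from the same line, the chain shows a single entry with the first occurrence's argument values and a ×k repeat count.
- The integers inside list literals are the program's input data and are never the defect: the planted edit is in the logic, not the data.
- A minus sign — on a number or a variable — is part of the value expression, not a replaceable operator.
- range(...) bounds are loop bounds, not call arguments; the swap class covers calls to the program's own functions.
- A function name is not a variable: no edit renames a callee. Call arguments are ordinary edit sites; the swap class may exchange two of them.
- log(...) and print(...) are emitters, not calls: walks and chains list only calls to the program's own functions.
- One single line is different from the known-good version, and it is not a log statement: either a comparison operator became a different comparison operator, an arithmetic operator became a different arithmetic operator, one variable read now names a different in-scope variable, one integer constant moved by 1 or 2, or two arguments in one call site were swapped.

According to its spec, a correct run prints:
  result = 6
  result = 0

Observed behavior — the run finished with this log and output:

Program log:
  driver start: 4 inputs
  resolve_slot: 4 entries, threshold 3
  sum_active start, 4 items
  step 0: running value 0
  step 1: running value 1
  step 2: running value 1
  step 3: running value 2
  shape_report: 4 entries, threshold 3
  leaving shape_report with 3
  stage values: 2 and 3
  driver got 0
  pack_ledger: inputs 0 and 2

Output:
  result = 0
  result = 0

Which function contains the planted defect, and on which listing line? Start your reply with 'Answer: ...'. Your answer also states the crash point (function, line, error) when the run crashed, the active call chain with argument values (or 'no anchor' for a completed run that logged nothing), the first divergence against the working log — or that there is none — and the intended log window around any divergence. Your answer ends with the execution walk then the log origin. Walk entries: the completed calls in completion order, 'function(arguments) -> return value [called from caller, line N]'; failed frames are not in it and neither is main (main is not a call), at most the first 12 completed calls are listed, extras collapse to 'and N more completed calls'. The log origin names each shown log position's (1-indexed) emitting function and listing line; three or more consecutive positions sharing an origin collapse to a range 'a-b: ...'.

Answer: the defect is in pack_ledger at line 36.
Key fact: No log line changed; the fault shows up purely in the output.
Call chain: main -> pack_ledger(0, 2) (called at line 48).
First divergence: there is none — every log position agrees.
Execution walk:
  sum_active([5, 8, 3, 6]) -> 2  [called from resolve_slot, line 27]
  shape_report([5, 8, 3, 6], 3) -> 3  [called from resolve_slot, line 28]
  resolve_slot([5, 8, 3, 6], 3) -> 0  [called from main, line 46]
  pack_ledger(0, 2) -> 0  [called from main, line 48]
Log line origins:
  1: emitted by main (line 45)
  2: emitted by resolve_slot (line 26)
  3: emitted by sum_active (line 2)
  4-7: emitted by sum_active (line 7)
  8: emitted by shape_report (line 11)
  9: emitted by shape_report (line 16)
  10: emitted by resolve_slot (line 29)
  11: emitted by main (line 47)
  12: emitted by pack_ledger (line 34)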